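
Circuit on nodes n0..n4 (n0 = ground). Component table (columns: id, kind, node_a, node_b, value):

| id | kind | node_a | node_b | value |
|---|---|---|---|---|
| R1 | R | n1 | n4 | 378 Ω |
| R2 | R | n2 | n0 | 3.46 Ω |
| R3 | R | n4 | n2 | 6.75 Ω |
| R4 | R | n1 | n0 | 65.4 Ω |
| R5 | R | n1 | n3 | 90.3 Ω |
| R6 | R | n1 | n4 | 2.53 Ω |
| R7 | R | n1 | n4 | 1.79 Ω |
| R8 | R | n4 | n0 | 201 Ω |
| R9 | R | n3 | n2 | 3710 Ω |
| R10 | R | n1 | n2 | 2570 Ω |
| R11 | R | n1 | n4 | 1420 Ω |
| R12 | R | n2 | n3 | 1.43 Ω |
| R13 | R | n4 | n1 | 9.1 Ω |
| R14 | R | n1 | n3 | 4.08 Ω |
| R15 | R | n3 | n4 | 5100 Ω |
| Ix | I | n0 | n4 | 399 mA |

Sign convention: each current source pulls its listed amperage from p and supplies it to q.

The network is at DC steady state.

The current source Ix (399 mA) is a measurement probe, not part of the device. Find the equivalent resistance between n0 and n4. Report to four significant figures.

Element admittances at DC:
  Y(R1) = 0.002646 S between n1,n4
  Y(R2) = 0.2890 S between n2,n0
  Y(R3) = 0.1481 S between n4,n2
  Y(R4) = 0.01529 S between n1,n0
  Y(R5) = 0.01107 S between n1,n3
  Y(R6) = 0.3953 S between n1,n4
  Y(R7) = 0.5587 S between n1,n4
  Y(R8) = 0.004975 S between n4,n0
  Y(R9) = 0.0002695 S between n3,n2
  Y(R10) = 0.0003891 S between n1,n2
  Y(R11) = 0.0007042 S between n1,n4
  Y(R12) = 0.6993 S between n2,n3
  Y(R13) = 0.1099 S between n4,n1
  Y(R14) = 0.2451 S between n1,n3
  Y(R15) = 0.0001961 S between n3,n4
  Ix: injects 0.399 A into n4 (from n0)
Assemble and solve the 4×4 MNA system:
  V(n1)=2.187  V(n2)=1.224  V(n3)=1.482  V(n4)=2.388

R_eq = 5.985 Ω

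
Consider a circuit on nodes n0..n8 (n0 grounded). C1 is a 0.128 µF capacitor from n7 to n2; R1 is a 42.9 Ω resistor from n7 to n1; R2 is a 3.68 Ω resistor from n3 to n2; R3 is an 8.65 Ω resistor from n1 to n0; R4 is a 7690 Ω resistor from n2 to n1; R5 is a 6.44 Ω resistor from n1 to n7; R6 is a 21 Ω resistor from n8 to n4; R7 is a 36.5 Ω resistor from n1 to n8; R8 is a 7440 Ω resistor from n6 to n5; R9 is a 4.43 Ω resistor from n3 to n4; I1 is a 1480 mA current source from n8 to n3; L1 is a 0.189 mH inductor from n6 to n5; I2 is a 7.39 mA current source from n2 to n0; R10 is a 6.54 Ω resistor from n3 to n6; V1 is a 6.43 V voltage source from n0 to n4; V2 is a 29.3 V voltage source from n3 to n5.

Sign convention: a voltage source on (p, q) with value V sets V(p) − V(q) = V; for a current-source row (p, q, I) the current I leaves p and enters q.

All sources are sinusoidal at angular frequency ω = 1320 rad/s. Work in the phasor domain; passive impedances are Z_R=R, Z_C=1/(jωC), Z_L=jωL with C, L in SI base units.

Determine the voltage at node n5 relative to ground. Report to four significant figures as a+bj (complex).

MNA unknowns: 8 node voltages V₁..V_8 plus 2 source currents (V1, V2)
C1: Y=0.000+0.0001690j on G[7,2]
R1: Y=0.02331+0.000j on G[7,1]
R2: Y=0.2717+0.000j on G[3,2]
R3: Y=0.1156+0.000j on G[1,0]
R4: Y=0.0001300+0.000j on G[2,1]
R5: Y=0.1553+0.000j on G[1,7]
R6: Y=0.04762+0.000j on G[8,4]
R7: Y=0.02740+0.000j on G[1,8]
R8: Y=0.0001344+0.000j on G[6,5]
R9: Y=0.2257+0.000j on G[3,4]
I1: z[8]−=1.48, z[3]+=1.48
L1: Y=0.000-4.008j on G[6,5]
I2: z[2]−=0.00739, z[0]+=0.00739
R10: Y=0.1529+0.000j on G[3,6]
V1: row V0−V4=6.43, i_V1 at 0,4
V2: row V3−V5=29.3, i_V2 at 3,5
solve → V1=-4.900+0.006290j, V2=0.06121-0.006784j, V3=0.09079-0.003706j, V4=-6.430+0.000j, V5=-29.21-0.003706j, V6=-29.17+1.112j, V7=-4.900+0.01098j, V8=-25.60+0.002297j
aux → i_V1=-0.5591+0.0007272j, i_V2=-4.474+0.1707j

-29.21-0.003706j V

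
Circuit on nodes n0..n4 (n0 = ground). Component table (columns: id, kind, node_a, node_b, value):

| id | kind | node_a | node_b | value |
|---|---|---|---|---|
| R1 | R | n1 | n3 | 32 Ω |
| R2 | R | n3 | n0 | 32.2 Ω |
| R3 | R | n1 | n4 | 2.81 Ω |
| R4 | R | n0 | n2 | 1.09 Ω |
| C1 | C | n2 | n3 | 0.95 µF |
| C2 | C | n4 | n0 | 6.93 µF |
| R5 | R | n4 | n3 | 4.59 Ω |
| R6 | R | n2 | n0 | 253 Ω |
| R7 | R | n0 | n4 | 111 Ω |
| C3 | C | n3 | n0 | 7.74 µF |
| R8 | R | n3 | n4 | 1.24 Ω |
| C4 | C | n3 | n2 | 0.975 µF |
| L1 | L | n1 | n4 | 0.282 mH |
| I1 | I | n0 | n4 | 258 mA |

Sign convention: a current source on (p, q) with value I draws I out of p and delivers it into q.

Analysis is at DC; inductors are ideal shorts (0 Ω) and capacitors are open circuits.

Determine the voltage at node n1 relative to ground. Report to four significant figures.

Apply KCL at each of the 4 non-ground nodes and solve the resulting linear system.
Node n1: branches {R1, R3, L1} → V_1 = 6.585
Node n2: branches {R4, C1, R6, C4} → V_2 = 0.000
Node n3: branches {R1, R2, C1, R5, C3, R8, C4} → V_3 = 6.397
Node n4: branches {R3, C2, R5, R7, R8, L1, I1} → V_4 = 6.585
Source currents: i(L1)=-0.005882

6.585 V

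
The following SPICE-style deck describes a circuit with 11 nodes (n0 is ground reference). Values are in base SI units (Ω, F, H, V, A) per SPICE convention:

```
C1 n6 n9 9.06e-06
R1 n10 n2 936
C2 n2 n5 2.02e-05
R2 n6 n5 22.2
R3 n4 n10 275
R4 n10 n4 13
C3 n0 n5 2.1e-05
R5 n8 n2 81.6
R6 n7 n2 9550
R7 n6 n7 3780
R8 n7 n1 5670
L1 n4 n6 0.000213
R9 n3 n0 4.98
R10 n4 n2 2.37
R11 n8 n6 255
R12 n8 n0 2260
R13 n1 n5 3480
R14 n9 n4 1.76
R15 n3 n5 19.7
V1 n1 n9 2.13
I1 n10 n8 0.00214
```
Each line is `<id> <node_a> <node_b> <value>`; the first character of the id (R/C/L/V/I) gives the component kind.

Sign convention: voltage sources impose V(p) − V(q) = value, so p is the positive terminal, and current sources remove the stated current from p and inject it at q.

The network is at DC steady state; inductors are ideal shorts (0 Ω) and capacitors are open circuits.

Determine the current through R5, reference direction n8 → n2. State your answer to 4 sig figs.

Apply KCL at each of the 10 non-ground nodes and solve the resulting linear system.
Node n1: branches {R8, R13, V1} → V_1 = 2.113
Node n2: branches {R1, C2, R5, R6, R10} → V_2 = -0.01208
Node n3: branches {R9, R15} → V_3 = -0.0002559
Node n4: branches {R3, R4, L1, R10, R14} → V_4 = -0.01589
Node n5: branches {C2, R2, C3, R13, R15} → V_5 = -0.001268
Node n6: branches {C1, R2, R7, L1, R11} → V_6 = -0.01589
Node n7: branches {R6, R7, R8} → V_7 = 0.6728
Node n8: branches {R5, R11, R12, I1} → V_8 = 0.1161
Node n9: branches {C1, R14, V1} → V_9 = -0.01741
Node n10: branches {R1, R3, R4, I1} → V_10 = -0.04206
Source currents: i(L1)=-0.001359, i(V1)=-0.0008614

0.001571 A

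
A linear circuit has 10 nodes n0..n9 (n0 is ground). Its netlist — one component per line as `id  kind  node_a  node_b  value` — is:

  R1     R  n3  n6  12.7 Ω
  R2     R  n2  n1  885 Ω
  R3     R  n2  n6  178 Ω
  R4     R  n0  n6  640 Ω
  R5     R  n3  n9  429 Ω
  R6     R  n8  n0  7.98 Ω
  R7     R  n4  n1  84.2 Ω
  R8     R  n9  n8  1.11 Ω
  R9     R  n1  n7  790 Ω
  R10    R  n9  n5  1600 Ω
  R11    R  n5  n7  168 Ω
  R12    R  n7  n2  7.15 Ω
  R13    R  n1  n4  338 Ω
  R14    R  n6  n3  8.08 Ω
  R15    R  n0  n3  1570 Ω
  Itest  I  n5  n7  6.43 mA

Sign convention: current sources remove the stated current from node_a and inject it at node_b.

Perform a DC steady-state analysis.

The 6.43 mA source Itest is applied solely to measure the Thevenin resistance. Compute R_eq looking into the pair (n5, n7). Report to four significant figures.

Apply KCL at each of the 9 non-ground nodes and solve the resulting linear system.
Node n1: branches {R2, R7, R9, R13} → V_1 = 0.1995
Node n2: branches {R2, R3, R12} → V_2 = 0.1977
Node n3: branches {R1, R5, R14, R15} → V_3 = 0.1078
Node n4: branches {R7, R13} → V_4 = 0.1995
Node n5: branches {R10, R11, Itest} → V_5 = -0.7957
Node n6: branches {R1, R3, R4, R14} → V_6 = 0.1094
Node n7: branches {R9, R11, R12, Itest} → V_7 = 0.2012
Node n8: branches {R6, R8} → V_8 = -0.001912
Node n9: branches {R5, R8, R10} → V_9 = -0.002178

R_eq = 155.0 Ω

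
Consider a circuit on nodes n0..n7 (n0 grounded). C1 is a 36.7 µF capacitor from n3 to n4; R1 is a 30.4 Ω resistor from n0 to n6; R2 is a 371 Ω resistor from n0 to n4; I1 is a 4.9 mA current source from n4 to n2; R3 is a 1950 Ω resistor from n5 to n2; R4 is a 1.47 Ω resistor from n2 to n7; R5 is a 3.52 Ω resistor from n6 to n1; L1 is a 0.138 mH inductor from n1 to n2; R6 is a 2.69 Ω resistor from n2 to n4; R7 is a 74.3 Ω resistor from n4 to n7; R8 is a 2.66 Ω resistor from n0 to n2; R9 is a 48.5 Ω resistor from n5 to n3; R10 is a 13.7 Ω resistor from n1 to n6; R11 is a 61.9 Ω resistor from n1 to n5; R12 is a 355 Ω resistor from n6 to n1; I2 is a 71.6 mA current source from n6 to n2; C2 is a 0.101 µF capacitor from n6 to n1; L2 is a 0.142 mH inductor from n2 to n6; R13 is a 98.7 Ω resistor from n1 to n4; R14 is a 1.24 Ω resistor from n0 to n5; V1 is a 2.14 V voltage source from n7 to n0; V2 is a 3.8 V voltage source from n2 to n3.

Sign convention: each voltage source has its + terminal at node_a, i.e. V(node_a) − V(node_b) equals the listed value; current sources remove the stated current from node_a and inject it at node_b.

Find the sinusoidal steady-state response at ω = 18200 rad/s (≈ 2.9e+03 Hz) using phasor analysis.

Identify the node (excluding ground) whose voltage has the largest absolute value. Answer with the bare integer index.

3

Element admittances at ω=18200 rad/s:
  Y(C1) = 0.000+0.6679j S between n3,n4
  Y(R1) = 0.03289+0.000j S between n0,n6
  Y(R2) = 0.002695+0.000j S between n0,n4
  I1: injects 0.0049 A into n2 (from n4)
  Y(R3) = 0.0005128+0.000j S between n5,n2
  Y(R4) = 0.6803+0.000j S between n2,n7
  Y(R5) = 0.2841+0.000j S between n6,n1
  Y(L1) = 0.000-0.3982j S between n1,n2
  Y(R6) = 0.3717+0.000j S between n2,n4
  Y(R7) = 0.01346+0.000j S between n4,n7
  Y(R8) = 0.3759+0.000j S between n0,n2
  Y(R9) = 0.02062+0.000j S between n5,n3
  Y(R10) = 0.07299+0.000j S between n1,n6
  Y(R11) = 0.01616+0.000j S between n1,n5
  Y(R12) = 0.002817+0.000j S between n6,n1
  I2: injects 0.0716 A into n2 (from n6)
  Y(C2) = 0.000+0.001838j S between n6,n1
  Y(L2) = 0.000-0.3869j S between n2,n6
  Y(R13) = 0.01013+0.000j S between n1,n4
  Y(R14) = 0.8065+0.000j S between n0,n5
  V1: constraint V(n7)−V(n0) = 2.14
  V2: constraint V(n2)−V(n3) = 3.8
Assemble and solve the 9×9 MNA system:
  V(n1)=1.455-0.1738j  V(n2)=1.407+0.03302j  V(n3)=-2.393+0.03302j  V(n4)=-1.399-1.642j  V(n5)=-0.02977-0.002501j  V(n6)=1.373-0.1926j  V(n7)=2.140+0.000j
  i(V1)=-0.5463+0.0003654j  i(V2)=-1.167-0.6632j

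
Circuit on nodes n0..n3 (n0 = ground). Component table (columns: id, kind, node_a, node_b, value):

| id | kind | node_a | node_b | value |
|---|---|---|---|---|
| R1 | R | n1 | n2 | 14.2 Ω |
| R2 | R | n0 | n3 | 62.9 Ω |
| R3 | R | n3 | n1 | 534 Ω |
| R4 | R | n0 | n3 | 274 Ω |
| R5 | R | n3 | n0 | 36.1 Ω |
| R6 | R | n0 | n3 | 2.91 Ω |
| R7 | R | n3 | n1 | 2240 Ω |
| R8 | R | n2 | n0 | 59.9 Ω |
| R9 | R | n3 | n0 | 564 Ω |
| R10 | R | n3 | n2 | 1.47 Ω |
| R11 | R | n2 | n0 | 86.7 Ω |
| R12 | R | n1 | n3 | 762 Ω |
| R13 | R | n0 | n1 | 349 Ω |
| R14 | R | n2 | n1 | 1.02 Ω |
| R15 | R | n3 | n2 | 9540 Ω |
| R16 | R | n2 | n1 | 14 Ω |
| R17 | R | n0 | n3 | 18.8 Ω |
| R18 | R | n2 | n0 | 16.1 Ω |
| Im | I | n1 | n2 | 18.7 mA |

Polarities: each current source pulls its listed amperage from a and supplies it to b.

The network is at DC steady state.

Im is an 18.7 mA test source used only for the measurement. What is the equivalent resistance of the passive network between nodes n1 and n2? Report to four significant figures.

Apply KCL at each of the 3 non-ground nodes and solve the resulting linear system.
Node n1: branches {R1, R3, R7, R12, R13, R14, R16, Im} → V_1 = -0.01637
Node n2: branches {R1, R8, R10, R11, R14, R15, R16, R18, Im} → V_2 = 0.0001961
Node n3: branches {R2, R3, R4, R5, R6, R7, R9, R10, R12, R15, R17} → V_3 = 6.548e-05

R_eq = 0.8860 Ω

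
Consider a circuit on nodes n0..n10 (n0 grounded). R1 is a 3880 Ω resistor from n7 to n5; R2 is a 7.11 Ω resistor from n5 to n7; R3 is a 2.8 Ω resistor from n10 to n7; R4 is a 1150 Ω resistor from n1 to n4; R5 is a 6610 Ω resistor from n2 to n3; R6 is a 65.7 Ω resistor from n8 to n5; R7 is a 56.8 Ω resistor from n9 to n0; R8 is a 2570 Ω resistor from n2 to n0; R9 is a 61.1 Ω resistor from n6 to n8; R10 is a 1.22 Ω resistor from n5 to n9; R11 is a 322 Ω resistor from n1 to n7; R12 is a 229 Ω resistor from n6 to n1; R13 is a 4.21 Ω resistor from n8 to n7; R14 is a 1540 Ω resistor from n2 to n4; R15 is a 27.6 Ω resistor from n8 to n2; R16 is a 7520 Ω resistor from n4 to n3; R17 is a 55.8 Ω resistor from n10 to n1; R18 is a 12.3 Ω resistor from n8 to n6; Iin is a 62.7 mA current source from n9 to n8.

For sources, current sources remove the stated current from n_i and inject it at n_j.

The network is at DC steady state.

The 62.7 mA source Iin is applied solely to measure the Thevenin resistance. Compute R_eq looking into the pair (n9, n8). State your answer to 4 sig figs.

R_eq = 10.78 Ω

Element admittances at DC:
  Y(R1) = 0.0002577 S between n7,n5
  Y(R2) = 0.1406 S between n5,n7
  Y(R3) = 0.3571 S between n10,n7
  Y(R4) = 0.0008696 S between n1,n4
  Y(R5) = 0.0001513 S between n2,n3
  Y(R6) = 0.01522 S between n8,n5
  Y(R7) = 0.01761 S between n9,n0
  Y(R8) = 0.0003891 S between n2,n0
  Y(R9) = 0.01637 S between n6,n8
  Y(R10) = 0.8197 S between n5,n9
  Y(R11) = 0.003106 S between n1,n7
  Y(R12) = 0.004367 S between n6,n1
  Y(R13) = 0.2375 S between n8,n7
  Y(R14) = 0.0006494 S between n2,n4
  Y(R15) = 0.03623 S between n8,n2
  Y(R16) = 0.0001330 S between n4,n3
  Y(R17) = 0.01792 S between n10,n1
  Y(R18) = 0.08130 S between n8,n6
  Iin: injects 0.0627 A into n8 (from n9)
Assemble and solve the 10×10 MNA system:
  V(n1)=0.4809  V(n2)=0.6524  V(n3)=0.6085  V(n4)=0.5586  V(n5)=0.06177  V(n6)=0.6535  V(n7)=0.4402  V(n8)=0.6612  V(n9)=-0.01442  V(n10)=0.4421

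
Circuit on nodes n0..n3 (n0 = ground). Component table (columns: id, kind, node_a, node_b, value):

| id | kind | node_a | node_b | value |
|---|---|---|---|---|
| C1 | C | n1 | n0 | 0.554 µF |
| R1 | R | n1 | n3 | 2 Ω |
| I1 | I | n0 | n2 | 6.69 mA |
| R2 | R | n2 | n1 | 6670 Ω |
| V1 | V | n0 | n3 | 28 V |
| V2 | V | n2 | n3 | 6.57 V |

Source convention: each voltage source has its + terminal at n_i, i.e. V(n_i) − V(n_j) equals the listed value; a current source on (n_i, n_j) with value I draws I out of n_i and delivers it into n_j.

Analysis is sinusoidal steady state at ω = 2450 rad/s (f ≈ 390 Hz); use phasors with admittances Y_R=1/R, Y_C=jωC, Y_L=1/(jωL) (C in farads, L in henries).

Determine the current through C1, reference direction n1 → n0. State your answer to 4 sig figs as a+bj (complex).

-0.0001031-0.03800j A

MNA unknowns: 3 node voltages V₁..V_3 plus 2 source currents (V1, V2)
C1: Y=0.000+0.001357j on G[1,0]
R1: Y=0.5000+0.000j on G[1,3]
I1: z[0]−=0.00669, z[2]+=0.00669
R2: Y=0.0001499+0.000j on G[2,1]
V1: row V0−V3=28, i_V1 at 0,3
V2: row V2−V3=6.57, i_V2 at 2,3
solve → V1=-28.00+0.07598j, V2=-21.43+0.000j, V3=-28.00+0.000j
aux → i_V1=-0.006793-0.03800j, i_V2=0.005705+1.139e-05j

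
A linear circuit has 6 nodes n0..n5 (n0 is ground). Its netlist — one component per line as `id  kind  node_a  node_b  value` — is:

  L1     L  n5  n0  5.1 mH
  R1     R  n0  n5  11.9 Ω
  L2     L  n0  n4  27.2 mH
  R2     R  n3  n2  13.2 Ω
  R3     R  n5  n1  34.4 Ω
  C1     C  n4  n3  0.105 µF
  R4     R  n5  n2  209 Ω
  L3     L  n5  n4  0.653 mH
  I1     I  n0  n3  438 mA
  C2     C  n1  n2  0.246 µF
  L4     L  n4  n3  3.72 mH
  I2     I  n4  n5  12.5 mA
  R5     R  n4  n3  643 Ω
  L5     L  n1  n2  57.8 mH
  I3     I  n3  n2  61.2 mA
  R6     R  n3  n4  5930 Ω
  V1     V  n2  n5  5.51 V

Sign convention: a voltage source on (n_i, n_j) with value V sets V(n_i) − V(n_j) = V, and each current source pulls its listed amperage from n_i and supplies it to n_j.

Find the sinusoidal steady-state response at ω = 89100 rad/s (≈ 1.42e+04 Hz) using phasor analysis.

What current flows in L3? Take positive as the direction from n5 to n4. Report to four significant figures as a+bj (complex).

MNA unknowns: 5 node voltages V₁..V_5 plus 1 source current (V1)
L1: Y=0.000-0.002201j on G[5,0]
R1: Y=0.08403+0.000j on G[0,5]
L2: Y=0.000-0.0004126j on G[0,4]
R2: Y=0.07576+0.000j on G[3,2]
R3: Y=0.02907+0.000j on G[5,1]
C1: Y=0.000+0.009355j on G[4,3]
R4: Y=0.004785+0.000j on G[5,2]
L3: Y=0.000-0.01719j on G[5,4]
I1: z[0]−=0.438, z[3]+=0.438
C2: Y=0.000+0.02192j on G[1,2]
L4: Y=0.000-0.003017j on G[4,3]
I2: z[4]−=0.0125, z[5]+=0.0125
R5: Y=0.001555+0.000j on G[4,3]
L5: Y=0.000-0.0001942j on G[1,2]
I3: z[3]−=0.0612, z[2]+=0.0612
R6: Y=0.0001686+0.000j on G[3,4]
V1: row V2−V5=5.51, i_V1 at 2,5
solve → V1=7.173+2.778j, V2=10.71+0.1357j, V3=15.08-1.063j, V4=-0.08196+2.016j, V5=5.199+0.1357j
aux → i_V1=0.3086-0.1676j

-0.03232-0.09076j A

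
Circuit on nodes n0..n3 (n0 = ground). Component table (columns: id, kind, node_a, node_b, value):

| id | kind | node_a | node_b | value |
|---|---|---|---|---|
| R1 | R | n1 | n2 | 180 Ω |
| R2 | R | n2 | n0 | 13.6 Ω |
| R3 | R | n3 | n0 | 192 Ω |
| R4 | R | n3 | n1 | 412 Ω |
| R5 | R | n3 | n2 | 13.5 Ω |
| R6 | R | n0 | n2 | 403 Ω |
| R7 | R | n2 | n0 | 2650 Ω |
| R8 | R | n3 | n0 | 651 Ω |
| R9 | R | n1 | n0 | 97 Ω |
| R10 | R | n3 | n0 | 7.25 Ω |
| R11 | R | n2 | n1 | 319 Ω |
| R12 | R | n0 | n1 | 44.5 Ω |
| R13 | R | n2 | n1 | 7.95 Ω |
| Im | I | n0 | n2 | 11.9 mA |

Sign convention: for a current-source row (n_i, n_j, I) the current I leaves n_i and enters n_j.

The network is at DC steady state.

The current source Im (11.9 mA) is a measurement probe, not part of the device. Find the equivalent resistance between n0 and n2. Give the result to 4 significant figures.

Apply KCL at each of the 3 non-ground nodes and solve the resulting linear system.
Node n1: branches {R1, R4, R9, R11, R12, R13} → V_1 = 0.06233
Node n2: branches {R1, R2, R5, R6, R7, R11, R13, Im} → V_2 = 0.07816
Node n3: branches {R3, R4, R5, R8, R10} → V_3 = 0.02686

R_eq = 6.568 Ω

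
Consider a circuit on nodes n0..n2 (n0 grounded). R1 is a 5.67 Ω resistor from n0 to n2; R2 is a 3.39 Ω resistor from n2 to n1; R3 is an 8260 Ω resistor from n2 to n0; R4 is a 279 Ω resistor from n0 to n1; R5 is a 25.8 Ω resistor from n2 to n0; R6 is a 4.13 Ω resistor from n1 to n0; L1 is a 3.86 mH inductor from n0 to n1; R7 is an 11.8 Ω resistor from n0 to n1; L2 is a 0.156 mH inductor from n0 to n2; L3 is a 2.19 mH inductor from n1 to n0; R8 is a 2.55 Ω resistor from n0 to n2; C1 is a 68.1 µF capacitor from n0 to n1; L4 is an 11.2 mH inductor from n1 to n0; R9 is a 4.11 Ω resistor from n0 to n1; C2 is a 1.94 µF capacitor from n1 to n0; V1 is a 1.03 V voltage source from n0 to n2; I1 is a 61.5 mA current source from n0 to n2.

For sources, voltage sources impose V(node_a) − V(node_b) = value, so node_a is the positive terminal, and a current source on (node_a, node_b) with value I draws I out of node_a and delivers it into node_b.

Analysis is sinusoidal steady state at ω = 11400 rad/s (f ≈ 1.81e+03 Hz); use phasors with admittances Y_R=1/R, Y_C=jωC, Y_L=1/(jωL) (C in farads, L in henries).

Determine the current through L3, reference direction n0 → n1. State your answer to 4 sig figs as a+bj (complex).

-0.006896-0.008231j A

MNA unknowns: 2 node voltages V₁..V_2 plus 1 source current (V1)
R1: Y=0.1764+0.000j on G[0,2]
R2: Y=0.2950+0.000j on G[2,1]
R3: Y=0.0001211+0.000j on G[2,0]
R4: Y=0.003584+0.000j on G[0,1]
R5: Y=0.03876+0.000j on G[2,0]
R6: Y=0.2421+0.000j on G[1,0]
L1: Y=0.000-0.02273j on G[0,1]
R7: Y=0.08475+0.000j on G[0,1]
L2: Y=0.000-0.5623j on G[0,2]
L3: Y=0.000-0.04005j on G[1,0]
R8: Y=0.3922+0.000j on G[0,2]
C1: Y=0.000+0.7763j on G[0,1]
L4: Y=0.000-0.007832j on G[1,0]
R9: Y=0.2433+0.000j on G[0,1]
C2: Y=0.000+0.02212j on G[1,0]
V1: row V0−V2=1.03, i_V1 at 0,2
I1: z[0]−=0.0615, z[2]+=0.0615
solve → V1=-0.2055+0.1722j, V2=-1.030+0.000j
aux → i_V1=-0.9303+0.5284j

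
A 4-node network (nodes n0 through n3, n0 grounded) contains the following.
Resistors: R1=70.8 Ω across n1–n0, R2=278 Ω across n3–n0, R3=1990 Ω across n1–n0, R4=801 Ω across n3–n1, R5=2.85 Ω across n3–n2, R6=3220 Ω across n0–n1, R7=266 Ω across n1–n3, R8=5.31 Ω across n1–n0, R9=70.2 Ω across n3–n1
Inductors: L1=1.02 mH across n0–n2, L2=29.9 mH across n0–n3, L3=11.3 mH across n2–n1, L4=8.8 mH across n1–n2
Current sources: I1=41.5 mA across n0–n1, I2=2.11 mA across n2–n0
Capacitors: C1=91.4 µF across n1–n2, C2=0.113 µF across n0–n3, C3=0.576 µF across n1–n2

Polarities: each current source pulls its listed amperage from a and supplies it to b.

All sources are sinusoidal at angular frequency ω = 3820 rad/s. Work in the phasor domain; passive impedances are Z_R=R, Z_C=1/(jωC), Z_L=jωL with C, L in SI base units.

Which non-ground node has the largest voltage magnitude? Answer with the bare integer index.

2

Apply KCL at each of the 3 non-ground nodes and solve the resulting linear system.
Node n1: branches {R1, R3, L3, I1, R4, R6, R7, L4, R8, C1, C3, R9} → V_1 = 0.01065+0.009155j
Node n2: branches {L1, L3, R5, L4, C1, C3, I2} → V_2 = 0.008917+0.1407j
Node n3: branches {R2, L2, R4, R5, R7, C2, R9} → V_3 = 0.005965+0.1327j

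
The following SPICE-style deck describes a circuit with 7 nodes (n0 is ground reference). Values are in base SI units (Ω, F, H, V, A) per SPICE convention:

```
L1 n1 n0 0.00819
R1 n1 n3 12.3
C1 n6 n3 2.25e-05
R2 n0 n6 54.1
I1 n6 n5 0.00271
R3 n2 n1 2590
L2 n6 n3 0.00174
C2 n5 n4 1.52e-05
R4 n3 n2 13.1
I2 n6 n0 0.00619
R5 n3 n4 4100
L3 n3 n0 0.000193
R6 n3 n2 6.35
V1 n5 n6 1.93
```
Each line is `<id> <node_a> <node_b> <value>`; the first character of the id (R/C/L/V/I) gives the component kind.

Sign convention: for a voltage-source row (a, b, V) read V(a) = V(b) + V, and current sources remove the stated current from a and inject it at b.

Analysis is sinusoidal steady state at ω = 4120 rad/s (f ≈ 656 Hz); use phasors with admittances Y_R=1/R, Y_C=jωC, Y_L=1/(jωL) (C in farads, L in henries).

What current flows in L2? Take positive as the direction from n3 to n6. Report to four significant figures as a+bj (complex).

Element admittances at ω=4120 rad/s:
  Y(L1) = 0.000-0.02964j S between n1,n0
  Y(R1) = 0.08130+0.000j S between n1,n3
  Y(C1) = 0.000+0.09270j S between n6,n3
  Y(R2) = 0.01848+0.000j S between n0,n6
  I1: injects 0.00271 A into n5 (from n6)
  Y(R3) = 0.0003861+0.000j S between n2,n1
  Y(L2) = 0.000-0.1395j S between n6,n3
  Y(C2) = 0.000+0.06262j S between n5,n4
  Y(R4) = 0.07634+0.000j S between n3,n2
  I2: injects 0.00619 A into n0 (from n6)
  Y(R5) = 0.0002439+0.000j S between n3,n4
  Y(L3) = 0.000-1.258j S between n3,n0
  Y(R6) = 0.1575+0.000j S between n3,n2
  V1: constraint V(n5)−V(n6) = 1.93
Assemble and solve the 7×7 MNA system:
  V(n1)=-0.0003232-0.004176j  V(n2)=-0.001836-0.004059j  V(n3)=-0.001838-0.004059j  V(n4)=1.878-0.1183j  V(n5)=1.878-0.1256j  V(n6)=-0.05204-0.1256j
  i(V1)=0.002251+2.785e-05j

0.01695-0.007003j A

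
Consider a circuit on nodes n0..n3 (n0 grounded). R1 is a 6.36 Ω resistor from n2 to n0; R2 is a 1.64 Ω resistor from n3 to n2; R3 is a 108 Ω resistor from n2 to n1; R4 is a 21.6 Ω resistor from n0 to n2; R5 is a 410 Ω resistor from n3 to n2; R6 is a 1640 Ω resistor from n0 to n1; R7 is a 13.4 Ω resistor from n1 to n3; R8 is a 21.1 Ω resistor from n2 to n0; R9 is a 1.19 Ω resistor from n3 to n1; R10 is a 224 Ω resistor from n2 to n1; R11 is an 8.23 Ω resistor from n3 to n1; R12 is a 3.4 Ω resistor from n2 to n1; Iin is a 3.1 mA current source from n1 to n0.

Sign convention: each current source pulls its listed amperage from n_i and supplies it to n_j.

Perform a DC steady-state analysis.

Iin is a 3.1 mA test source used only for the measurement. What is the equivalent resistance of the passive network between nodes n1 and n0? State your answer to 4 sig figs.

R_eq = 5.411 Ω

MNA unknowns: 3 node voltages V₁..V_3
R1: Y=0.1572 on G[2,0]
R2: Y=0.6098 on G[3,2]
R3: Y=0.009259 on G[2,1]
R4: Y=0.04630 on G[0,2]
R5: Y=0.002439 on G[3,2]
R6: Y=0.0006098 on G[0,1]
R7: Y=0.07463 on G[1,3]
R8: Y=0.04739 on G[2,0]
R9: Y=0.8403 on G[3,1]
R10: Y=0.004464 on G[2,1]
R11: Y=0.1215 on G[3,1]
R12: Y=0.2941 on G[2,1]
Iin: z[1]−=0.0031, z[0]+=0.0031
solve → V1=-0.01677, V2=-0.01231, V3=-0.01512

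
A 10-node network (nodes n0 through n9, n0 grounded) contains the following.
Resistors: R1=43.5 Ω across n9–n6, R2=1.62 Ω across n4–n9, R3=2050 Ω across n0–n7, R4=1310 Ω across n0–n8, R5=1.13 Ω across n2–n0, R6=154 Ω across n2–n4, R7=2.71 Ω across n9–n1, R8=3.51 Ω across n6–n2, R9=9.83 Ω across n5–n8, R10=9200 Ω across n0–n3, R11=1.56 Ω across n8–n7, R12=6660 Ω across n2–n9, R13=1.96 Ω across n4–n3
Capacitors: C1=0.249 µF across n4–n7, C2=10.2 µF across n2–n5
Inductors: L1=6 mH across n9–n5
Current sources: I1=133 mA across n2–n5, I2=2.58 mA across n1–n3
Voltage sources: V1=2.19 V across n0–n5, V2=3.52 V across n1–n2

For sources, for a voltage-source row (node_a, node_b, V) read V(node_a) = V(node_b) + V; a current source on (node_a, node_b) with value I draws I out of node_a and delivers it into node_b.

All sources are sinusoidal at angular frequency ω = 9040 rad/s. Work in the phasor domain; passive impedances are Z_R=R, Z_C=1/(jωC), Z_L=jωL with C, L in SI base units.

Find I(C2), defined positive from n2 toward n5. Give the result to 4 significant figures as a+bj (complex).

Apply KCL at each of the 9 non-ground nodes and solve the resulting linear system.
Node n1: branches {R7, I2, V2} → V_1 = 3.355-0.1140j
Node n2: branches {R5, I1, R6, R8, R12, C2, V2} → V_2 = -0.1648-0.1140j
Node n3: branches {R10, I2, R13} → V_3 = 3.082+0.08159j
Node n4: branches {R2, C1, R6, R13} → V_4 = 3.078+0.08160j
Node n5: branches {L1, I1, R9, C2, V1} → V_5 = -2.190+0.000j
Node n6: branches {R1, R8} → V_6 = 0.07960-0.09778j
Node n7: branches {R3, C1, R11} → V_7 = -2.160+0.1327j
Node n8: branches {R4, R9, R11} → V_8 = -2.162+0.1144j
Node n9: branches {R1, R2, L1, R7, R12} → V_9 = 3.109+0.1028j
Source currents: i(V1)=-0.1482-0.1007j, i(V2)=-0.09353+0.07998j

0.01051+0.1867j A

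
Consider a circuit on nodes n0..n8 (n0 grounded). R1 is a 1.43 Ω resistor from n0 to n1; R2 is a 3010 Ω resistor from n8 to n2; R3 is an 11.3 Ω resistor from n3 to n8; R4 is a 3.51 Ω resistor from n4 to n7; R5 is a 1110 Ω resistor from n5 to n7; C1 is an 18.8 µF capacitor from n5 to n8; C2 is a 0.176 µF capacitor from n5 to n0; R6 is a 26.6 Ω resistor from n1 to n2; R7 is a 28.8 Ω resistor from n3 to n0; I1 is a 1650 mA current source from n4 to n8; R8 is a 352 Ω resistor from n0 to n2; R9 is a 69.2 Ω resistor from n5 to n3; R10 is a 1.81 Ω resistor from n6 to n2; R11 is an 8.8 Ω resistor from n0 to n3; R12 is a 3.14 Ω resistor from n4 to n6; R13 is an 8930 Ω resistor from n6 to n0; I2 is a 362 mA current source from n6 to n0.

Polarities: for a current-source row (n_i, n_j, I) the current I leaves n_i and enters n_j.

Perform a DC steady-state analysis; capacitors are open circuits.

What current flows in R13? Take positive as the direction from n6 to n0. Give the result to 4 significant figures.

Apply KCL at each of the 8 non-ground nodes and solve the resulting linear system.
Node n1: branches {R1, R6} → V_1 = -2.545
Node n2: branches {R2, R6, R8, R10} → V_2 = -49.89
Node n3: branches {R3, R7, R9, R11} → V_3 = 10.55
Node n4: branches {R4, I1, R12} → V_4 = -58.41
Node n5: branches {R5, C1, C2, R9} → V_5 = 6.517
Node n6: branches {R10, R12, R13, I2} → V_6 = -53.41
Node n7: branches {R4, R5} → V_7 = -58.21
Node n8: branches {R2, R3, C1, I1} → V_8 = 28.90

-0.005981 A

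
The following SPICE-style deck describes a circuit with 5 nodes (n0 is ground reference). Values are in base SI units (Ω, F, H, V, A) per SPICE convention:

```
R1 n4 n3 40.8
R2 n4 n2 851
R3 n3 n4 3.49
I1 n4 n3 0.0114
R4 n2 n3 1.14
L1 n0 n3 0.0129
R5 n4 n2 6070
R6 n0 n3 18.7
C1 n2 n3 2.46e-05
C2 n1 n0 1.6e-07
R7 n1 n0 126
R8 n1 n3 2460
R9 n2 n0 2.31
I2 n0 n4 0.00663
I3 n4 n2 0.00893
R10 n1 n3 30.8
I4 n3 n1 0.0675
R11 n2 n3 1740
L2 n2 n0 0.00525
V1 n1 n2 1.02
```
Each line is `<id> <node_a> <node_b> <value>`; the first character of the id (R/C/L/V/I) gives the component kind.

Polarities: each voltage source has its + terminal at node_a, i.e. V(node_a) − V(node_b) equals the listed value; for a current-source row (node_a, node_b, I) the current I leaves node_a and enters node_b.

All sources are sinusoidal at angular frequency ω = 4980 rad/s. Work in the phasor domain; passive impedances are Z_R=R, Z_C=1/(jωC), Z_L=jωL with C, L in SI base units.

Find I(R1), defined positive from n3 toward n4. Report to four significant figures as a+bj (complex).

0.001071+4.518e-07j A

Apply KCL at each of the 4 non-ground nodes and solve the resulting linear system.
Node n1: branches {C2, R7, R8, R10, I4, V1} → V_1 = 1.021-0.003142j
Node n2: branches {R2, R4, R5, C1, R9, I3, R11, L2, V1} → V_2 = 0.001245-0.003142j
Node n3: branches {R1, R3, I1, R4, L1, R6, C1, R8, R10, I4, R11} → V_3 = -0.03580+0.001156j
Node n4: branches {R1, R2, R3, I1, R5, I2, I3} → V_4 = -0.07950+0.001137j
Source currents: i(V1)=0.02464-0.0006475j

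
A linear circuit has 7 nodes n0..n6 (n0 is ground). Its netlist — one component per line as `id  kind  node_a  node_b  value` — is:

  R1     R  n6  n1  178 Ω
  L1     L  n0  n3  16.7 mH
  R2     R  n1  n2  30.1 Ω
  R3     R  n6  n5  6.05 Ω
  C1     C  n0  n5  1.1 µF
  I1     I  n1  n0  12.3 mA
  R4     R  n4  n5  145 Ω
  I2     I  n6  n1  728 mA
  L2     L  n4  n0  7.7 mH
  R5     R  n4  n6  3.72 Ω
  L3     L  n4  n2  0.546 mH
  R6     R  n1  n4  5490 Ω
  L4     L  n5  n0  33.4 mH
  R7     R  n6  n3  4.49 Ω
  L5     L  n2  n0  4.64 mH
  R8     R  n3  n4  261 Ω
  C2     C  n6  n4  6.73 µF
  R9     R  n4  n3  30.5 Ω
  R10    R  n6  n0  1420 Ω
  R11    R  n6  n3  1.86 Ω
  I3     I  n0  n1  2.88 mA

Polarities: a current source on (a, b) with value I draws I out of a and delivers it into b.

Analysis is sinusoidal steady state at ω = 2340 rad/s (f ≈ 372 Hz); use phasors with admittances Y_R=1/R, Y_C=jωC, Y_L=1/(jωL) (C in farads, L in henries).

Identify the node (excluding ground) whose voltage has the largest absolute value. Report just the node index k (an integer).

1

MNA unknowns: 6 node voltages V₁..V_6
R1: Y=0.005618+0.000j on G[6,1]
L1: Y=0.000-0.02559j on G[0,3]
R2: Y=0.03322+0.000j on G[1,2]
R3: Y=0.1653+0.000j on G[6,5]
C1: Y=0.000+0.002574j on G[0,5]
I1: z[1]−=0.0123, z[0]+=0.0123
R4: Y=0.006897+0.000j on G[4,5]
I2: z[6]−=0.728, z[1]+=0.728
L2: Y=0.000-0.05550j on G[4,0]
R5: Y=0.2688+0.000j on G[4,6]
L3: Y=0.000-0.7827j on G[4,2]
R6: Y=0.0001821+0.000j on G[1,4]
L4: Y=0.000-0.01279j on G[5,0]
R7: Y=0.2227+0.000j on G[6,3]
L5: Y=0.000-0.09210j on G[2,0]
R8: Y=0.003831+0.000j on G[3,4]
C2: Y=0.000+0.01575j on G[6,4]
R9: Y=0.03279+0.000j on G[4,3]
R10: Y=0.0007042+0.000j on G[6,0]
R11: Y=0.5376+0.000j on G[6,3]
I3: z[0]−=0.00288, z[1]+=0.00288
solve → V1=18.48+0.2230j, V2=0.3367+0.3386j, V3=-1.452-0.4851j, V4=0.3714-0.3916j, V5=-1.447-0.5247j, V6=-1.556-0.4408j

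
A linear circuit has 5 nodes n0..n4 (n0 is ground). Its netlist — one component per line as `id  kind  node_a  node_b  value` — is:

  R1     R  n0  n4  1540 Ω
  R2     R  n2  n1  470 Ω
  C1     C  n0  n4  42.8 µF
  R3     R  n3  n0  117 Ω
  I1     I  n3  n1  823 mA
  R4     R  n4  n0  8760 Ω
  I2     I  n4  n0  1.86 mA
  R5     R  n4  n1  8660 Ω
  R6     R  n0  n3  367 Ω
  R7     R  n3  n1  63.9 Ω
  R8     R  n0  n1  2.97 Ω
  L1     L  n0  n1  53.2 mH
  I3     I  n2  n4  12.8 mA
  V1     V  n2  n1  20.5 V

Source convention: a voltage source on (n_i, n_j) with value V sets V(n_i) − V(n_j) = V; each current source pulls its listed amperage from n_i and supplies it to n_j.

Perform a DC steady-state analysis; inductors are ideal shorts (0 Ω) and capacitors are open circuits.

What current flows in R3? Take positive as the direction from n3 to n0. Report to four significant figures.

-0.2613 A

MNA unknowns: 4 node voltages V₁..V_4 plus 2 source currents (L1, V1)
R1: Y=0.0006494 on G[0,4]
R2: Y=0.002128 on G[2,1]
C1: Y=0.000 on G[0,4]
R3: Y=0.008547 on G[3,0]
I1: z[3]−=0.823, z[1]+=0.823
R4: Y=0.0001142 on G[4,0]
I2: z[4]−=0.00186, z[0]+=0.00186
R5: Y=0.0001155 on G[4,1]
R6: Y=0.002725 on G[0,3]
R7: Y=0.01565 on G[3,1]
R8: Y=0.3367 on G[0,1]
L1: row V0−V1=0, i_L1 at 0,1
I3: z[2]−=0.0128, z[4]+=0.0128
V1: row V2−V1=20.5, i_V1 at 2,1
solve → V1=0.000, V2=20.50, V3=-30.57, V4=12.45
aux → i_L1=-0.3332, i_V1=-0.05642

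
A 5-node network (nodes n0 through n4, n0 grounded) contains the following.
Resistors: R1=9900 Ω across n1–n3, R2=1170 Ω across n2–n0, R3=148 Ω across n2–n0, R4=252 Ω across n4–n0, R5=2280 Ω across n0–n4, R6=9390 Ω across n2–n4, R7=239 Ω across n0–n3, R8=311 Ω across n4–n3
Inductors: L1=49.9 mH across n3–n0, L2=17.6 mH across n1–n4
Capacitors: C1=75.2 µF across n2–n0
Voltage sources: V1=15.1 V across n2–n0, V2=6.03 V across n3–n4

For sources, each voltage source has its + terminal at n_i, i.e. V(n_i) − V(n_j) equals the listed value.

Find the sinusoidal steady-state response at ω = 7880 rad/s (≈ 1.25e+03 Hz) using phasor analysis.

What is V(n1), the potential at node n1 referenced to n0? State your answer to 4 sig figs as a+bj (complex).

Element admittances at ω=7880 rad/s:
  Y(R1) = 0.0001010+0.000j S between n1,n3
  Y(R2) = 0.0008547+0.000j S between n2,n0
  Y(R3) = 0.006757+0.000j S between n2,n0
  Y(L1) = 0.000-0.002543j S between n3,n0
  Y(C1) = 0.000+0.5926j S between n2,n0
  Y(R4) = 0.003968+0.000j S between n4,n0
  Y(R5) = 0.0004386+0.000j S between n0,n4
  Y(L2) = 0.000-0.007210j S between n1,n4
  Y(R6) = 0.0001065+0.000j S between n2,n4
  Y(R7) = 0.004184+0.000j S between n0,n3
  Y(R8) = 0.003215+0.000j S between n4,n3
  V1: constraint V(n2)−V(n0) = 15.1
  V2: constraint V(n3)−V(n4) = 6.03
Assemble and solve the 6×6 MNA system:
  V(n1)=-2.976+0.9772j  V(n2)=15.10+0.000j  V(n3)=3.053+0.8927j  V(n4)=-2.977+0.8927j
  i(V1)=-0.1169-8.948j  i(V2)=-0.03504+0.004038j

-2.976+0.9772j V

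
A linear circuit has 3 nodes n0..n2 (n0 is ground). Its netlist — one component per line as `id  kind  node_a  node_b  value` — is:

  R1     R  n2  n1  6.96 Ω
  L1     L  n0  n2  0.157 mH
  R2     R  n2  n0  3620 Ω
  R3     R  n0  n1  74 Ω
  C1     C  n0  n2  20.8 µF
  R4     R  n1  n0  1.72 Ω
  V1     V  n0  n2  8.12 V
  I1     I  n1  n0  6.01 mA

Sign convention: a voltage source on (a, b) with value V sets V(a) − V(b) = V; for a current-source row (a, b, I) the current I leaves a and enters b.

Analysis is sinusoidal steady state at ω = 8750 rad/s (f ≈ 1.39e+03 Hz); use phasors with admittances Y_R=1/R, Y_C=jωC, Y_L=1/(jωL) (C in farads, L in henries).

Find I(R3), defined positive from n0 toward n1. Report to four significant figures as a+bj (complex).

Element admittances at ω=8750 rad/s:
  Y(R1) = 0.1437+0.000j S between n2,n1
  Y(L1) = 0.000-0.7279j S between n0,n2
  Y(R2) = 0.0002762+0.000j S between n2,n0
  Y(R3) = 0.01351+0.000j S between n0,n1
  Y(C1) = 0.000+0.1820j S between n0,n2
  Y(R4) = 0.5814+0.000j S between n1,n0
  V1: constraint V(n0)−V(n2) = 8.12
  I1: injects 0.00601 A into n0 (from n1)
Assemble and solve the 3×3 MNA system:
  V(n1)=-1.588+0.000j  V(n2)=-8.120+0.000j
  i(V1)=-0.9408+4.433j

0.02146+0.000j A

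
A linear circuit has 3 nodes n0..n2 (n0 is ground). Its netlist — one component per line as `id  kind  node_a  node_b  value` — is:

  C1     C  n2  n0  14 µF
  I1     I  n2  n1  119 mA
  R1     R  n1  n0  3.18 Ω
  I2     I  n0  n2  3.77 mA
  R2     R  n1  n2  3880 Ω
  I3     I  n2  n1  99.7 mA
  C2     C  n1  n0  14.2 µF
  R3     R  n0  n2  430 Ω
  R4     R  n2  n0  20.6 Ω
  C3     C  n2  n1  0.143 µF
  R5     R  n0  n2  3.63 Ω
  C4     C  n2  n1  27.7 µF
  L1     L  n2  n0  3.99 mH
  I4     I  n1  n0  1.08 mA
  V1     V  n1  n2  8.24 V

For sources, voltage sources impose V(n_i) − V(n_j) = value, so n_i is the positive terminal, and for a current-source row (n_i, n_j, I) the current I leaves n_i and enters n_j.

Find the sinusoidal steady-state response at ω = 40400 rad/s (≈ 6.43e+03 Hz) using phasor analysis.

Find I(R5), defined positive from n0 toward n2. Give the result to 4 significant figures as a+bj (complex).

1.140+0.01565j A

Element admittances at ω=40400 rad/s:
  Y(C1) = 0.000+0.5656j S between n2,n0
  I1: injects 0.119 A into n1 (from n2)
  Y(R1) = 0.3145+0.000j S between n1,n0
  I2: injects 0.00377 A into n2 (from n0)
  Y(R2) = 0.0002577+0.000j S between n1,n2
  I3: injects 0.0997 A into n1 (from n2)
  Y(C2) = 0.000+0.5737j S between n1,n0
  Y(R3) = 0.002326+0.000j S between n0,n2
  Y(R4) = 0.04854+0.000j S between n2,n0
  Y(C3) = 0.000+0.005777j S between n2,n1
  Y(R5) = 0.2755+0.000j S between n0,n2
  Y(C4) = 0.000+1.119j S between n2,n1
  Y(L1) = 0.000-0.006204j S between n2,n0
  I4: injects 0.00108 A into n0 (from n1)
  V1: constraint V(n1)−V(n2) = 8.24
Assemble and solve the 3×3 MNA system:
  V(n1)=4.100-0.05680j  V(n2)=-4.140-0.05680j
  i(V1)=-1.106-11.60j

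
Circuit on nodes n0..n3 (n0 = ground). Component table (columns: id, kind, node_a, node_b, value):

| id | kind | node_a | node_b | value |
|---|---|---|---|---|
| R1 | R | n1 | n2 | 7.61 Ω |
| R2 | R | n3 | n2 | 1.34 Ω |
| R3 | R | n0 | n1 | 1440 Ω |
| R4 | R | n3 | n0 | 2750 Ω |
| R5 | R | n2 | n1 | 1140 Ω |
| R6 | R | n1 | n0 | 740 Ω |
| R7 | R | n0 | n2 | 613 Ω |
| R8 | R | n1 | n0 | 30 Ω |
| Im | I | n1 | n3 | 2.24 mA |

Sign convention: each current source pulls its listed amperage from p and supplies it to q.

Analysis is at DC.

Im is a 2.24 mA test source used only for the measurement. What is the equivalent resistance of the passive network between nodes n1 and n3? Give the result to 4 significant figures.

R_eq = 8.786 Ω

MNA unknowns: 3 node voltages V₁..V_3
R1: Y=0.1314 on G[1,2]
R2: Y=0.7463 on G[3,2]
R3: Y=0.0006944 on G[0,1]
R4: Y=0.0003636 on G[3,0]
R5: Y=0.0008772 on G[2,1]
R6: Y=0.001351 on G[1,0]
R7: Y=0.001631 on G[0,2]
R8: Y=0.03333 on G[1,0]
Im: z[1]−=0.00224, z[3]+=0.00224
solve → V1=-0.0009199, V2=0.01577, V3=0.01876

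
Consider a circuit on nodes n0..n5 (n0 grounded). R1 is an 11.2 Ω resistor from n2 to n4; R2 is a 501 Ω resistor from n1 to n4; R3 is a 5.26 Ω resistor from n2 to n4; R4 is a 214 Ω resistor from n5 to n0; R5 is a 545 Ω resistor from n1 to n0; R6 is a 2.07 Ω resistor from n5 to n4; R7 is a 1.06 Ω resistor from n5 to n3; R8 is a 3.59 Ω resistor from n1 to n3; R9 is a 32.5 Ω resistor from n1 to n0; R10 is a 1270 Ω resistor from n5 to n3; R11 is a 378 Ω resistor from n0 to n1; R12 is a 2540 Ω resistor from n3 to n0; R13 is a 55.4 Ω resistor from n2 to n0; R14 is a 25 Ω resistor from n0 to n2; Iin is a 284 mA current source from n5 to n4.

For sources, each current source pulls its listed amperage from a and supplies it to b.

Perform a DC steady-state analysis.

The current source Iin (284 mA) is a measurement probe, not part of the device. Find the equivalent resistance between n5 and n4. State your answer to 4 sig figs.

R_eq = 1.980 Ω

Element admittances at DC:
  Y(R1) = 0.08929 S between n2,n4
  Y(R2) = 0.001996 S between n1,n4
  Y(R3) = 0.1901 S between n2,n4
  Y(R4) = 0.004673 S between n5,n0
  Y(R5) = 0.001835 S between n1,n0
  Y(R6) = 0.4831 S between n5,n4
  Y(R7) = 0.9434 S between n5,n3
  Y(R8) = 0.2786 S between n1,n3
  Y(R9) = 0.03077 S between n1,n0
  Y(R10) = 0.0007874 S between n5,n3
  Y(R11) = 0.002646 S between n0,n1
  Y(R12) = 0.0003937 S between n3,n0
  Y(R13) = 0.01805 S between n2,n0
  Y(R14) = 0.04000 S between n0,n2
  Iin: injects 0.284 A into n4 (from n5)
Assemble and solve the 5×5 MNA system:
  V(n1)=-0.2757  V(n2)=0.1958  V(n3)=-0.3143  V(n4)=0.2365  V(n5)=-0.3258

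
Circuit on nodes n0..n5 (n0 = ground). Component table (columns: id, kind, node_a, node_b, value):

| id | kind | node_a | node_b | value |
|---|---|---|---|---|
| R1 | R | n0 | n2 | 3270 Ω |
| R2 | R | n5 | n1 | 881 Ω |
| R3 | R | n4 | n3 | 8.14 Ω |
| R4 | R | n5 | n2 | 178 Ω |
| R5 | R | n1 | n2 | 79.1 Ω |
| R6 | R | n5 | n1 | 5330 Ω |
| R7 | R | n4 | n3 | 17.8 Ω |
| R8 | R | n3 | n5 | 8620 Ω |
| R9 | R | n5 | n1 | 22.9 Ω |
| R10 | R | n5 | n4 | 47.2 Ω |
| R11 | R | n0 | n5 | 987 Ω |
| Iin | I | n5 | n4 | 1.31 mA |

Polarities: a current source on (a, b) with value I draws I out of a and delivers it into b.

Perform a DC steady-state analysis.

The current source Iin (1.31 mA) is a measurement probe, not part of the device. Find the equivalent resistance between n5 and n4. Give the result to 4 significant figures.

Element admittances at DC:
  Y(R1) = 0.0003058 S between n0,n2
  Y(R2) = 0.001135 S between n5,n1
  Y(R3) = 0.1229 S between n4,n3
  Y(R4) = 0.005618 S between n5,n2
  Y(R5) = 0.01264 S between n1,n2
  Y(R6) = 0.0001876 S between n5,n1
  Y(R7) = 0.05618 S between n4,n3
  Y(R8) = 0.0001160 S between n3,n5
  Y(R9) = 0.04367 S between n5,n1
  Y(R10) = 0.02119 S between n5,n4
  Y(R11) = 0.001013 S between n0,n5
  Iin: injects 0.00131 A into n4 (from n5)
Assemble and solve the 5×5 MNA system:
  V(n1)=0.000  V(n2)=0.000  V(n3)=0.06146  V(n4)=0.06150  V(n5)=0.000

R_eq = 46.94 Ω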